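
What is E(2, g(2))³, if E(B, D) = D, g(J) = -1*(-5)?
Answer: 125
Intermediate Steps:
g(J) = 5
E(2, g(2))³ = 5³ = 125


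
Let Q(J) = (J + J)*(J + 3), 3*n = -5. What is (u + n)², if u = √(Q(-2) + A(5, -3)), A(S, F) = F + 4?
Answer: (5 - 3*I*√3)²/9 ≈ -0.22222 - 5.7735*I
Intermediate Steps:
A(S, F) = 4 + F
n = -5/3 (n = (⅓)*(-5) = -5/3 ≈ -1.6667)
Q(J) = 2*J*(3 + J) (Q(J) = (2*J)*(3 + J) = 2*J*(3 + J))
u = I*√3 (u = √(2*(-2)*(3 - 2) + (4 - 3)) = √(2*(-2)*1 + 1) = √(-4 + 1) = √(-3) = I*√3 ≈ 1.732*I)
(u + n)² = (I*√3 - 5/3)² = (-5/3 + I*√3)²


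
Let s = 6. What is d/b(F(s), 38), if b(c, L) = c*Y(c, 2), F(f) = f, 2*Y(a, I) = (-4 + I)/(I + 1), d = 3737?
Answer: -3737/2 ≈ -1868.5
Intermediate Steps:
Y(a, I) = (-4 + I)/(2*(1 + I)) (Y(a, I) = ((-4 + I)/(I + 1))/2 = ((-4 + I)/(1 + I))/2 = (-4 + I)/(2*(1 + I)))
b(c, L) = -c/3 (b(c, L) = c*((-4 + 2)/(2*(1 + 2))) = c*((½)*(-2)/3) = c*((½)*(⅓)*(-2)) = c*(-⅓) = -c/3)
d/b(F(s), 38) = 3737/((-⅓*6)) = 3737/(-2) = 3737*(-½) = -3737/2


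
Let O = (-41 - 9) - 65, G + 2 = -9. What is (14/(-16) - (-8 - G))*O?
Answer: 3565/8 ≈ 445.63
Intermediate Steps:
G = -11 (G = -2 - 9 = -11)
O = -115 (O = -50 - 65 = -115)
(14/(-16) - (-8 - G))*O = (14/(-16) - (-8 - 1*(-11)))*(-115) = (14*(-1/16) - (-8 + 11))*(-115) = (-7/8 - 1*3)*(-115) = (-7/8 - 3)*(-115) = -31/8*(-115) = 3565/8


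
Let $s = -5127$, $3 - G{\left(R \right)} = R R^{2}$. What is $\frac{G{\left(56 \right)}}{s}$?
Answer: $\frac{175613}{5127} \approx 34.253$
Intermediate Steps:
$G{\left(R \right)} = 3 - R^{3}$ ($G{\left(R \right)} = 3 - R R^{2} = 3 - R^{3}$)
$\frac{G{\left(56 \right)}}{s} = \frac{3 - 56^{3}}{-5127} = \left(3 - 175616\right) \left(- \frac{1}{5127}\right) = \left(-175613\right) \left(- \frac{1}{5127}\right) = \frac{175613}{5127}$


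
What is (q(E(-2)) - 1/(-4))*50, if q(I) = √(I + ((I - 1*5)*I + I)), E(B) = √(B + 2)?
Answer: 25/2 ≈ 12.500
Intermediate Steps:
E(B) = √(2 + B)
q(I) = √(2*I + I*(-5 + I)) (q(I) = √(I + ((I - 5)*I + I)) = √(I + ((-5 + I)*I + I)) = √(I + (I*(-5 + I) + I)) = √(I + (I + I*(-5 + I))) = √(2*I + I*(-5 + I)))
(q(E(-2)) - 1/(-4))*50 = (√(√(2 - 2)*(-3 + √(2 - 2))) - 1/(-4))*50 = (√(√0*(-3 + √0)) - 1*(-¼))*50 = (√(0*(-3 + 0)) + ¼)*50 = (√(0*(-3)) + ¼)*50 = (√0 + ¼)*50 = (0 + ¼)*50 = (¼)*50 = 25/2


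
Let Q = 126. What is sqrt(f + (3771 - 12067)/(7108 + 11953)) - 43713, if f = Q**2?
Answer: -43713 + 2*sqrt(29428252615)/2723 ≈ -43587.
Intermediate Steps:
f = 15876 (f = 126**2 = 15876)
sqrt(f + (3771 - 12067)/(7108 + 11953)) - 43713 = sqrt(15876 + (3771 - 12067)/(7108 + 11953)) - 43713 = sqrt(15876 - 8296/19061) - 43713 = sqrt(302604140/19061) - 43713 = 2*sqrt(29428252615)/2723 - 43713 = -43713 + 2*sqrt(29428252615)/2723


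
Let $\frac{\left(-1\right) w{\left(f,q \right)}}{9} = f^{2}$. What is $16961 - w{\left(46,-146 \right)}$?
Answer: $36005$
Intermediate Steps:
$w{\left(f,q \right)} = - 9 f^{2}$
$16961 - w{\left(46,-146 \right)} = 16961 - - 9 \cdot 46^{2} = 16961 - \left(-9\right) 2116 = 16961 - -19044 = 16961 + 19044 = 36005$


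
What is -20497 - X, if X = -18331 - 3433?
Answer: 1267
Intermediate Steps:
X = -21764
-20497 - X = -20497 - 1*(-21764) = -20497 + 21764 = 1267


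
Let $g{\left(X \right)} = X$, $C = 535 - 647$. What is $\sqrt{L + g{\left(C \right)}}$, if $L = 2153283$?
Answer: $\sqrt{2153171} \approx 1467.4$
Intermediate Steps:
$C = -112$
$\sqrt{L + g{\left(C \right)}} = \sqrt{2153283 - 112} = \sqrt{2153171}$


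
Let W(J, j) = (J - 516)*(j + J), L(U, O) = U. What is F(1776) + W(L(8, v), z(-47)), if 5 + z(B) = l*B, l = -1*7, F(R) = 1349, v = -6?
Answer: -167307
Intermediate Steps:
l = -7
z(B) = -5 - 7*B
W(J, j) = (-516 + J)*(J + j)
F(1776) + W(L(8, v), z(-47)) = 1349 + (8² - 516*8 - 516*(-5 - 7*(-47)) + 8*(-5 - 7*(-47))) = 1349 + (64 - 4128 - 516*(-5 + 329) + 8*(-5 + 329)) = 1349 + (64 - 4128 - 516*324 + 8*324) = 1349 + (64 - 4128 - 167184 + 2592) = 1349 - 168656 = -167307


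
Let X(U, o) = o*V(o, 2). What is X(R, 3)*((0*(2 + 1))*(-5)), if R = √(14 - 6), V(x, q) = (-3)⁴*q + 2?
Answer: 0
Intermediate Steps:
V(x, q) = 2 + 81*q (V(x, q) = 81*q + 2 = 2 + 81*q)
R = 2*√2 (R = √8 = 2*√2 ≈ 2.8284)
X(U, o) = 164*o (X(U, o) = o*(2 + 81*2) = o*(2 + 162) = o*164 = 164*o)
X(R, 3)*((0*(2 + 1))*(-5)) = (164*3)*((0*(2 + 1))*(-5)) = 492*((0*3)*(-5)) = 492*(0*(-5)) = 492*0 = 0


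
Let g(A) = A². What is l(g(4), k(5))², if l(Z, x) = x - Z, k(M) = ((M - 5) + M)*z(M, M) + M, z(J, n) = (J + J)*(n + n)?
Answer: 239121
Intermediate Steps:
z(J, n) = 4*J*n (z(J, n) = (2*J)*(2*n) = 4*J*n)
k(M) = M + 4*M²*(-5 + 2*M) (k(M) = ((M - 5) + M)*(4*M*M) + M = ((-5 + M) + M)*(4*M²) + M = (-5 + 2*M)*(4*M²) + M = 4*M²*(-5 + 2*M) + M = M + 4*M²*(-5 + 2*M))
l(g(4), k(5))² = (5*(1 - 20*5 + 8*5²) - 1*4²)² = (5*(1 - 100 + 8*25) - 1*16)² = (5*(1 - 100 + 200) - 16)² = (5*101 - 16)² = (505 - 16)² = 489² = 239121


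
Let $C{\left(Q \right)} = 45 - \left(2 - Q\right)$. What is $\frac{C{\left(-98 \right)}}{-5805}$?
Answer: $\frac{11}{1161} \approx 0.0094746$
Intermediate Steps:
$C{\left(Q \right)} = 43 + Q$ ($C{\left(Q \right)} = 45 + \left(-2 + Q\right) = 43 + Q$)
$\frac{C{\left(-98 \right)}}{-5805} = \frac{43 - 98}{-5805} = \left(-55\right) \left(- \frac{1}{5805}\right) = \frac{11}{1161}$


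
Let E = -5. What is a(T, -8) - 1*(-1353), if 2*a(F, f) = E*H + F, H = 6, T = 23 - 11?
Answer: 1344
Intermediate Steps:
T = 12
a(F, f) = -15 + F/2 (a(F, f) = (-5*6 + F)/2 = (-30 + F)/2 = -15 + F/2)
a(T, -8) - 1*(-1353) = (-15 + (½)*12) - 1*(-1353) = (-15 + 6) + 1353 = -9 + 1353 = 1344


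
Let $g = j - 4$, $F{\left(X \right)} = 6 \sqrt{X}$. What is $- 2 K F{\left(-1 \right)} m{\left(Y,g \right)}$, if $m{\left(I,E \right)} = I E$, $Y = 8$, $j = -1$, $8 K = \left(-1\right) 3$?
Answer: $- 180 i \approx - 180.0 i$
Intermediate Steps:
$K = - \frac{3}{8}$ ($K = \frac{\left(-1\right) 3}{8} = \frac{1}{8} \left(-3\right) = - \frac{3}{8} \approx -0.375$)
$g = -5$ ($g = -1 - 4 = -5$)
$m{\left(I,E \right)} = E I$
$- 2 K F{\left(-1 \right)} m{\left(Y,g \right)} = - 2 \left(- \frac{3 \cdot 6 \sqrt{-1}}{8}\right) \left(\left(-5\right) 8\right) = - 2 \left(- \frac{3 \cdot 6 i}{8}\right) \left(-40\right) = - 2 \left(- \frac{9 i}{4}\right) \left(-40\right) = \frac{9 i}{2} \left(-40\right) = - 180 i$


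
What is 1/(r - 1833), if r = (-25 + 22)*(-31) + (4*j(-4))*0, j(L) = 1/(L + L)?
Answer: -1/1740 ≈ -0.00057471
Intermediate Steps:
j(L) = 1/(2*L)
r = 93 (r = (-25 + 22)*(-31) + (4*((½)/(-4)))*0 = -3*(-31) + (4*((½)*(-¼)))*0 = 93 + (4*(-⅛))*0 = 93 - ½*0 = 93 + 0 = 93)
1/(r - 1833) = 1/(93 - 1833) = 1/(-1740) = -1/1740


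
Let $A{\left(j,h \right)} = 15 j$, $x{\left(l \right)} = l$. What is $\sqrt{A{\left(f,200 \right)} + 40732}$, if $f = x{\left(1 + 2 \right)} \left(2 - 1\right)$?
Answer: $11 \sqrt{337} \approx 201.93$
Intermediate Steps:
$f = 3$ ($f = \left(1 + 2\right) \left(2 - 1\right) = 3 \cdot 1 = 3$)
$\sqrt{A{\left(f,200 \right)} + 40732} = \sqrt{15 \cdot 3 + 40732} = \sqrt{45 + 40732} = \sqrt{40777} = 11 \sqrt{337}$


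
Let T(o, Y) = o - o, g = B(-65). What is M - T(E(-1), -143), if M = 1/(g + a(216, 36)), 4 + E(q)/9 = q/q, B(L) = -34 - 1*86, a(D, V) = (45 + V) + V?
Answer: -1/3 ≈ -0.33333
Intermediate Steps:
a(D, V) = 45 + 2*V
B(L) = -120 (B(L) = -34 - 86 = -120)
E(q) = -27 (E(q) = -36 + 9*(q/q) = -36 + 9*1 = -36 + 9 = -27)
g = -120
T(o, Y) = 0
M = -1/3 (M = 1/(-120 + (45 + 2*36)) = 1/(-120 + (45 + 72)) = 1/(-120 + 117) = 1/(-3) = -1/3 ≈ -0.33333)
M - T(E(-1), -143) = -1/3 - 1*0 = -1/3 + 0 = -1/3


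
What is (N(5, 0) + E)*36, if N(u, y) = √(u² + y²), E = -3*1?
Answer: 72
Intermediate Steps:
E = -3
(N(5, 0) + E)*36 = (√(5² + 0²) - 3)*36 = (√(25 + 0) - 3)*36 = (√25 - 3)*36 = (5 - 3)*36 = 2*36 = 72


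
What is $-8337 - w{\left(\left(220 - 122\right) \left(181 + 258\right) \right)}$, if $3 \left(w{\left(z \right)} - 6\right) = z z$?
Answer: $- \frac{1850917513}{3} \approx -6.1697 \cdot 10^{8}$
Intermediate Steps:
$w{\left(z \right)} = 6 + \frac{z^{2}}{3}$ ($w{\left(z \right)} = 6 + \frac{z z}{3} = 6 + \frac{z^{2}}{3}$)
$-8337 - w{\left(\left(220 - 122\right) \left(181 + 258\right) \right)} = -8337 - \left(6 + \frac{\left(\left(220 - 122\right) \left(181 + 258\right)\right)^{2}}{3}\right) = -8337 - \left(6 + \frac{\left(98 \cdot 439\right)^{2}}{3}\right) = -8337 - \left(6 + \frac{43022^{2}}{3}\right) = -8337 - \left(6 + \frac{1}{3} \cdot 1850892484\right) = -8337 - \left(6 + \frac{1850892484}{3}\right) = -8337 - \frac{1850892502}{3} = - \frac{1850917513}{3}$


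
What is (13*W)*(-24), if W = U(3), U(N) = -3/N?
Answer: 312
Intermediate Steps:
W = -1 (W = -3/3 = -3*⅓ = -1)
(13*W)*(-24) = (13*(-1))*(-24) = -13*(-24) = 312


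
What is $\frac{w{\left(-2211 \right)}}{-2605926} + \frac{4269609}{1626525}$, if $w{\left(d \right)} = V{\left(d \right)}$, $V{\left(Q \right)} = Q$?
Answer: $\frac{412217827767}{156985325450} \approx 2.6258$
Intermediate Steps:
$w{\left(d \right)} = d$
$\frac{w{\left(-2211 \right)}}{-2605926} + \frac{4269609}{1626525} = - \frac{2211}{-2605926} + \frac{4269609}{1626525} = \left(-2211\right) \left(- \frac{1}{2605926}\right) + 4269609 \cdot \frac{1}{1626525} = \frac{737}{868642} + \frac{474401}{180725} = \frac{412217827767}{156985325450}$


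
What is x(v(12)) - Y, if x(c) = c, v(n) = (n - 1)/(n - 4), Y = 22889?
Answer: -183101/8 ≈ -22888.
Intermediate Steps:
v(n) = (-1 + n)/(-4 + n)
x(v(12)) - Y = (-1 + 12)/(-4 + 12) - 1*22889 = 11/8 - 22889 = -183101/8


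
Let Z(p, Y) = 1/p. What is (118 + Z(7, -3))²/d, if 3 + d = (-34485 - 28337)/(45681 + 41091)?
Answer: -4238991942/1130983 ≈ -3748.1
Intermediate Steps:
d = -161569/43386 (d = -3 + (-34485 - 28337)/(45681 + 41091) = -3 - 62822/86772 = -3 - 62822*1/86772 = -3 - 31411/43386 = -161569/43386 ≈ -3.7240)
(118 + Z(7, -3))²/d = (118 + 1/7)²/(-161569/43386) = (118 + ⅐)²*(-43386/161569) = (827/7)²*(-43386/161569) = (683929/49)*(-43386/161569) = -4238991942/1130983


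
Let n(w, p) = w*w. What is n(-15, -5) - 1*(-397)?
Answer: 622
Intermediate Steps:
n(w, p) = w²
n(-15, -5) - 1*(-397) = (-15)² - 1*(-397) = 225 + 397 = 622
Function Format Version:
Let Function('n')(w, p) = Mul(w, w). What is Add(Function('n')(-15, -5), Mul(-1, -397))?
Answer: 622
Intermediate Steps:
Function('n')(w, p) = Pow(w, 2)
Add(Function('n')(-15, -5), Mul(-1, -397)) = Add(Pow(-15, 2), Mul(-1, -397)) = Add(225, 397) = 622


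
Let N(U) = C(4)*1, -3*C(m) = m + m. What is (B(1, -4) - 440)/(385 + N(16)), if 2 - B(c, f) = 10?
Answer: -1344/1147 ≈ -1.1718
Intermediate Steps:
C(m) = -2*m/3 (C(m) = -(m + m)/3 = -2*m/3)
B(c, f) = -8 (B(c, f) = 2 - 1*10 = 2 - 10 = -8)
N(U) = -8/3 (N(U) = -⅔*4*1 = -8/3*1 = -8/3)
(B(1, -4) - 440)/(385 + N(16)) = (-8 - 440)/(385 - 8/3) = -448/1147/3 = -448*3/1147 = -1344/1147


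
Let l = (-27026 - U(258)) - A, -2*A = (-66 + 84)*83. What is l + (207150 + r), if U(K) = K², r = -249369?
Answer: -135062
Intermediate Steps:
A = -747 (A = -(-66 + 84)*83/2 = -9*83 = -½*1494 = -747)
l = -92843 (l = (-27026 - 1*258²) - 1*(-747) = (-27026 - 1*66564) + 747 = (-27026 - 66564) + 747 = -93590 + 747 = -92843)
l + (207150 + r) = -92843 + (207150 - 249369) = -92843 - 42219 = -135062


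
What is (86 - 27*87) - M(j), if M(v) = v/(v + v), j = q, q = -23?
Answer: -4527/2 ≈ -2263.5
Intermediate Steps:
j = -23
M(v) = ½ (M(v) = v/((2*v)) = (1/(2*v))*v = ½)
(86 - 27*87) - M(j) = (86 - 27*87) - 1*½ = (86 - 2349) - ½ = -2263 - ½ = -4527/2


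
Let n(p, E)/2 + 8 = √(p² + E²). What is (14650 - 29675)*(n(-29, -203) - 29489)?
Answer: 443312625 - 4357250*√2 ≈ 4.3715e+8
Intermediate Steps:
n(p, E) = -16 + 2*√(E² + p²) (n(p, E) = -16 + 2*√(p² + E²) = -16 + 2*√(E² + p²))
(14650 - 29675)*(n(-29, -203) - 29489) = (14650 - 29675)*((-16 + 2*√((-203)² + (-29)²)) - 29489) = -15025*((-16 + 2*√(41209 + 841)) - 29489) = -15025*((-16 + 2*√42050) - 29489) = -15025*((-16 + 2*(145*√2)) - 29489) = -15025*((-16 + 290*√2) - 29489) = -15025*(-29505 + 290*√2) = 443312625 - 4357250*√2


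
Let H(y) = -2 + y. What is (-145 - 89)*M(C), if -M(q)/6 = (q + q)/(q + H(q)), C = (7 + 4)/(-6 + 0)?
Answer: 15444/17 ≈ 908.47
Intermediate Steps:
C = -11/6 (C = 11/(-6) = 11*(-⅙) = -11/6 ≈ -1.8333)
M(q) = -12*q/(-2 + 2*q) (M(q) = -6*(q + q)/(q + (-2 + q)) = -6*2*q/(-2 + 2*q) = -12*q/(-2 + 2*q))
(-145 - 89)*M(C) = (-145 - 89)*(-6*(-11/6)/(-1 - 11/6)) = -(-1404)*(-11)/(6*(-17/6)) = -(-1404)*(-11)*(-6)/(6*17) = -234*(-66/17) = 15444/17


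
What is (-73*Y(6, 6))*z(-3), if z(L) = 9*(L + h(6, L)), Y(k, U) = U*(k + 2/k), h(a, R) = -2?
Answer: 124830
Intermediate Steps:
z(L) = -18 + 9*L (z(L) = 9*(L - 2) = 9*(-2 + L) = -18 + 9*L)
(-73*Y(6, 6))*z(-3) = (-438*(2 + 6²)/6)*(-18 + 9*(-3)) = (-438*(2 + 36)/6)*(-18 - 27) = -438*38/6*(-45) = -73*38*(-45) = -2774*(-45) = 124830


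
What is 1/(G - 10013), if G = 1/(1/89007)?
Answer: 1/78994 ≈ 1.2659e-5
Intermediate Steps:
G = 89007 (G = 1/(1/89007) = 89007)
1/(G - 10013) = 1/(89007 - 10013) = 1/78994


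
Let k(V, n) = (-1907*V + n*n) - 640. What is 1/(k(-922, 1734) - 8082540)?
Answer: -1/3318170 ≈ -3.0137e-7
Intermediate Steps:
k(V, n) = -640 + n² - 1907*V (k(V, n) = (-1907*V + n²) - 640 = (n² - 1907*V) - 640 = -640 + n² - 1907*V)
1/(k(-922, 1734) - 8082540) = 1/((-640 + 1734² - 1907*(-922)) - 8082540) = 1/((-640 + 3006756 + 1758254) - 8082540) = 1/(4764370 - 8082540) = 1/(-3318170) = -1/3318170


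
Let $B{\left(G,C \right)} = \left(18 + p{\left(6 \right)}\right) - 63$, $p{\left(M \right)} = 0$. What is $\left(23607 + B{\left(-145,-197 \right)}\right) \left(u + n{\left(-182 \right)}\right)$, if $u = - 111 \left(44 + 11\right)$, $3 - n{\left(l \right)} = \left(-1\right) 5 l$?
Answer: $-165216744$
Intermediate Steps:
$n{\left(l \right)} = 3 + 5 l$ ($n{\left(l \right)} = 3 - \left(-1\right) 5 l = 3 - - 5 l = 3 + 5 l$)
$B{\left(G,C \right)} = -45$ ($B{\left(G,C \right)} = \left(18 + 0\right) - 63 = 18 - 63 = -45$)
$u = -6105$ ($u = \left(-111\right) 55 = -6105$)
$\left(23607 + B{\left(-145,-197 \right)}\right) \left(u + n{\left(-182 \right)}\right) = \left(23607 - 45\right) \left(-6105 + \left(3 + 5 \left(-182\right)\right)\right) = 23562 \left(-6105 + \left(3 - 910\right)\right) = 23562 \left(-6105 - 907\right) = 23562 \left(-7012\right) = -165216744$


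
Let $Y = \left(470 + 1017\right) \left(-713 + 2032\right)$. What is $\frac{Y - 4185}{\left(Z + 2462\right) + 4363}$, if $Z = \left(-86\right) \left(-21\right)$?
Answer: $\frac{1957168}{8631} \approx 226.76$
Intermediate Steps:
$Z = 1806$
$Y = 1961353$ ($Y = 1487 \cdot 1319 = 1961353$)
$\frac{Y - 4185}{\left(Z + 2462\right) + 4363} = \frac{1961353 - 4185}{\left(1806 + 2462\right) + 4363} = \frac{1957168}{4268 + 4363} = \frac{1957168}{8631}$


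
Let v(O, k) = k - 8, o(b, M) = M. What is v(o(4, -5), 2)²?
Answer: 36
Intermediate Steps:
v(O, k) = -8 + k
v(o(4, -5), 2)² = (-8 + 2)² = (-6)² = 36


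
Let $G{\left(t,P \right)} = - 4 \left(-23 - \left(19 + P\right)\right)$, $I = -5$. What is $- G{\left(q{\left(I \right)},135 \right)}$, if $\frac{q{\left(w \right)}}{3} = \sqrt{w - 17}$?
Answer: $-708$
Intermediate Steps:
$q{\left(w \right)} = 3 \sqrt{-17 + w}$ ($q{\left(w \right)} = 3 \sqrt{w - 17} = 3 \sqrt{-17 + w}$)
$G{\left(t,P \right)} = 168 + 4 P$ ($G{\left(t,P \right)} = - 4 \left(-42 - P\right) = 168 + 4 P$)
$- G{\left(q{\left(I \right)},135 \right)} = - (168 + 4 \cdot 135) = - (168 + 540) = \left(-1\right) 708 = -708$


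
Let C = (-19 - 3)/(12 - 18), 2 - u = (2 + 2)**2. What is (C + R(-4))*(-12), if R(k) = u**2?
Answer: -2396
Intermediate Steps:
u = -14 (u = 2 - (2 + 2)**2 = 2 - 1*4**2 = 2 - 1*16 = 2 - 16 = -14)
C = 11/3 (C = -22/(-6) = -22*(-1/6) = 11/3 ≈ 3.6667)
R(k) = 196 (R(k) = (-14)**2 = 196)
(C + R(-4))*(-12) = (11/3 + 196)*(-12) = (599/3)*(-12) = -2396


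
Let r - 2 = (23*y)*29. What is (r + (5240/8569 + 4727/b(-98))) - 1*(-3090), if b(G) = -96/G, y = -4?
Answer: 2159425295/411312 ≈ 5250.1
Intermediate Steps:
r = -2666 (r = 2 + (23*(-4))*29 = 2 - 92*29 = 2 - 2668 = -2666)
(r + (5240/8569 + 4727/b(-98))) - 1*(-3090) = (-2666 + (5240/8569 + 4727/((-96/(-98))))) - 1*(-3090) = (-2666 + (5240*(1/8569) + 4727/((-96*(-1/98))))) + 3090 = (-2666 + (5240/8569 + 4727/(48/49))) + 3090 = (-2666 + (5240/8569 + 4727*(49/48))) + 3090 = (-2666 + (5240/8569 + 231623/48)) + 3090 = (-2666 + 1985029007/411312) + 3090 = 888471215/411312 + 3090 = 2159425295/411312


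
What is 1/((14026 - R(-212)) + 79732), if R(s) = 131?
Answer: 1/93627 ≈ 1.0681e-5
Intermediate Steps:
1/((14026 - R(-212)) + 79732) = 1/((14026 - 1*131) + 79732) = 1/((14026 - 131) + 79732) = 1/(13895 + 79732) = 1/93627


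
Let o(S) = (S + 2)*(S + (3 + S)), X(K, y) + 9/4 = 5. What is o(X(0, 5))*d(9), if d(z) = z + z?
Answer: 2907/4 ≈ 726.75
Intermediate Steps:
X(K, y) = 11/4 (X(K, y) = -9/4 + 5 = 11/4)
o(S) = (2 + S)*(3 + 2*S)
d(z) = 2*z
o(X(0, 5))*d(9) = (6 + 2*(11/4)² + 7*(11/4))*(2*9) = (6 + 2*(121/16) + 77/4)*18 = (6 + 121/8 + 77/4)*18 = (323/8)*18 = 2907/4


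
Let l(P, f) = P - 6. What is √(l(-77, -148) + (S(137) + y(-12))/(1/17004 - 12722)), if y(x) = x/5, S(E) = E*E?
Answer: I*√98828418809914218095/1081624435 ≈ 9.191*I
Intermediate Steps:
S(E) = E²
y(x) = x/5 (y(x) = x*(⅕) = x/5)
l(P, f) = -6 + P
√(l(-77, -148) + (S(137) + y(-12))/(1/17004 - 12722)) = √((-6 - 77) + (137² + (⅕)*(-12))/(1/17004 - 12722)) = √(-83 + (18769 - 12/5)/(1/17004 - 12722)) = √(-83 + 93833/(5*(-216324887/17004))) = √(-83 + (93833/5)*(-17004/216324887)) = √(-83 - 1595536332/1081624435) = √(-91370364437/1081624435) = I*√98828418809914218095/1081624435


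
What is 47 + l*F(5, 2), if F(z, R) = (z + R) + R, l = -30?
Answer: -223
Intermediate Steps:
F(z, R) = z + 2*R (F(z, R) = (R + z) + R = z + 2*R)
47 + l*F(5, 2) = 47 - 30*(5 + 2*2) = 47 - 30*(5 + 4) = 47 - 30*9 = 47 - 270 = -223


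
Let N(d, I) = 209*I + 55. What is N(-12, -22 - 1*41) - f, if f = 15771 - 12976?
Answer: -15907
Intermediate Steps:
f = 2795
N(d, I) = 55 + 209*I
N(-12, -22 - 1*41) - f = (55 + 209*(-22 - 1*41)) - 1*2795 = (55 + 209*(-22 - 41)) - 2795 = (55 + 209*(-63)) - 2795 = (55 - 13167) - 2795 = -13112 - 2795 = -15907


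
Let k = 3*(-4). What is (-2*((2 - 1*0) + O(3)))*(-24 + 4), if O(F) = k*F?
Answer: -1360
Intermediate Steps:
k = -12
O(F) = -12*F
(-2*((2 - 1*0) + O(3)))*(-24 + 4) = (-2*((2 - 1*0) - 12*3))*(-24 + 4) = -2*((2 + 0) - 36)*(-20) = -2*(2 - 36)*(-20) = -2*(-34)*(-20) = 68*(-20) = -1360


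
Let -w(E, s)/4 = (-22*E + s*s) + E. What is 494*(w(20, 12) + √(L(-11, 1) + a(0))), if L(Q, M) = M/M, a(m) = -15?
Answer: 545376 + 494*I*√14 ≈ 5.4538e+5 + 1848.4*I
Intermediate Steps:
w(E, s) = -4*s² + 84*E (w(E, s) = -4*((-22*E + s*s) + E) = -4*((-22*E + s²) + E) = -4*((s² - 22*E) + E) = -4*(s² - 21*E) = -4*s² + 84*E)
L(Q, M) = 1
494*(w(20, 12) + √(L(-11, 1) + a(0))) = 494*((-4*12² + 84*20) + √(1 - 15)) = 494*((-4*144 + 1680) + √(-14)) = 494*((-576 + 1680) + I*√14) = 494*(1104 + I*√14) = 545376 + 494*I*√14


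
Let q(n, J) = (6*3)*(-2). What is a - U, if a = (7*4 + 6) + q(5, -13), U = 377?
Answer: -379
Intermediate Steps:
q(n, J) = -36 (q(n, J) = 18*(-2) = -36)
a = -2 (a = (7*4 + 6) - 36 = (28 + 6) - 36 = 34 - 36 = -2)
a - U = -2 - 1*377 = -2 - 377 = -379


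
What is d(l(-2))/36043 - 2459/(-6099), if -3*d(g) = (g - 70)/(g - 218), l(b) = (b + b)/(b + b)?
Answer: 1012237508/2510647251 ≈ 0.40318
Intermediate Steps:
l(b) = 1 (l(b) = (2*b)/((2*b)) = (2*b)*(1/(2*b)) = 1)
d(g) = -(-70 + g)/(3*(-218 + g)) (d(g) = -(g - 70)/(3*(g - 218)) = -(-70 + g)/(3*(-218 + g)))
d(l(-2))/36043 - 2459/(-6099) = ((70 - 1*1)/(3*(-218 + 1)))/36043 - 2459/(-6099) = ((⅓)*(70 - 1)/(-217))*(1/36043) - 2459*(-1/6099) = ((⅓)*(-1/217)*69)*(1/36043) + 2459/6099 = -23/217*1/36043 + 2459/6099 = -23/7821331 + 2459/6099 = 1012237508/2510647251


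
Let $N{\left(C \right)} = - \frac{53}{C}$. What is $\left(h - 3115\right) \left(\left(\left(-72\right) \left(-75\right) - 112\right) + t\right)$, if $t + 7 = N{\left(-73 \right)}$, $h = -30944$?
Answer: $- \frac{13131992394}{73} \approx -1.7989 \cdot 10^{8}$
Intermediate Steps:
$t = - \frac{458}{73}$ ($t = -7 - \frac{53}{-73} = -7 - - \frac{53}{73} = -7 + \frac{53}{73} = - \frac{458}{73} \approx -6.274$)
$\left(h - 3115\right) \left(\left(\left(-72\right) \left(-75\right) - 112\right) + t\right) = \left(-30944 - 3115\right) \left(\left(\left(-72\right) \left(-75\right) - 112\right) - \frac{458}{73}\right) = - 34059 \left(\left(5400 - 112\right) - \frac{458}{73}\right) = - 34059 \left(5288 - \frac{458}{73}\right) = \left(-34059\right) \frac{385566}{73} = - \frac{13131992394}{73}$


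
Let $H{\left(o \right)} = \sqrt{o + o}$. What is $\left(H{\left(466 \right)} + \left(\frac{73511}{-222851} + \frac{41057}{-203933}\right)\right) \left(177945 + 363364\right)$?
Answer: $- \frac{687773319997970}{2391930157} + 1082618 \sqrt{233} \approx 1.6238 \cdot 10^{7}$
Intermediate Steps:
$H{\left(o \right)} = \sqrt{2} \sqrt{o}$ ($H{\left(o \right)} = \sqrt{2 o} = \sqrt{2} \sqrt{o}$)
$\left(H{\left(466 \right)} + \left(\frac{73511}{-222851} + \frac{41057}{-203933}\right)\right) \left(177945 + 363364\right) = \left(\sqrt{2} \sqrt{466} + \left(\frac{73511}{-222851} + \frac{41057}{-203933}\right)\right) \left(177945 + 363364\right) = \left(2 \sqrt{233} + \left(73511 \left(- \frac{1}{222851}\right) + 41057 \left(- \frac{1}{203933}\right)\right)\right) 541309 = \left(2 \sqrt{233} - \frac{1270574330}{2391930157}\right) 541309 = \left(- \frac{1270574330}{2391930157} + 2 \sqrt{233}\right) 541309 = - \frac{687773319997970}{2391930157} + 1082618 \sqrt{233}$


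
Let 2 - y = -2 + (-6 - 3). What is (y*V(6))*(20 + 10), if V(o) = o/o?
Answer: 390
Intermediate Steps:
y = 13 (y = 2 - (-2 + (-6 - 3)) = 2 - (-2 - 9) = 2 - 1*(-11) = 2 + 11 = 13)
V(o) = 1
(y*V(6))*(20 + 10) = (13*1)*(20 + 10) = 13*30 = 390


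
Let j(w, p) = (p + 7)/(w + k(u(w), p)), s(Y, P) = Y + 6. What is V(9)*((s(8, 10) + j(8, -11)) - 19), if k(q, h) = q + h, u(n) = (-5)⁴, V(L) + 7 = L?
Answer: -3114/311 ≈ -10.013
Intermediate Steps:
s(Y, P) = 6 + Y
V(L) = -7 + L
u(n) = 625
k(q, h) = h + q
j(w, p) = (7 + p)/(625 + p + w) (j(w, p) = (p + 7)/(w + (p + 625)) = (7 + p)/(w + (625 + p)) = (7 + p)/(625 + p + w))
V(9)*((s(8, 10) + j(8, -11)) - 19) = (-7 + 9)*(((6 + 8) + (7 - 11)/(625 - 11 + 8)) - 19) = 2*((14 - 4/622) - 19) = 2*((14 + (1/622)*(-4)) - 19) = 2*((14 - 2/311) - 19) = 2*(4352/311 - 19) = 2*(-1557/311) = -3114/311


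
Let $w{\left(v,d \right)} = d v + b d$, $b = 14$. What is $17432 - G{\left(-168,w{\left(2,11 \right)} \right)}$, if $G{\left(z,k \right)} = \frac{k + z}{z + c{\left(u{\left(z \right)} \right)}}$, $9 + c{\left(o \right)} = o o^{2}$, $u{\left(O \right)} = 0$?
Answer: $\frac{3085472}{177} \approx 17432.0$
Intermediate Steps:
$w{\left(v,d \right)} = 14 d + d v$ ($w{\left(v,d \right)} = d v + 14 d = 14 d + d v$)
$c{\left(o \right)} = -9 + o^{3}$ ($c{\left(o \right)} = -9 + o o^{2} = -9 + o^{3}$)
$G{\left(z,k \right)} = \frac{k + z}{-9 + z}$ ($G{\left(z,k \right)} = \frac{k + z}{z - \left(9 - 0^{3}\right)} = \frac{k + z}{z + \left(-9 + 0\right)} = \frac{k + z}{z - 9} = \frac{k + z}{-9 + z}$)
$17432 - G{\left(-168,w{\left(2,11 \right)} \right)} = 17432 - \frac{11 \left(14 + 2\right) - 168}{-9 - 168} = 17432 - \frac{11 \cdot 16 - 168}{-177} = 17432 - - \frac{176 - 168}{177} = 17432 - \left(- \frac{1}{177}\right) 8 = 17432 - - \frac{8}{177} = 17432 + \frac{8}{177} = \frac{3085472}{177}$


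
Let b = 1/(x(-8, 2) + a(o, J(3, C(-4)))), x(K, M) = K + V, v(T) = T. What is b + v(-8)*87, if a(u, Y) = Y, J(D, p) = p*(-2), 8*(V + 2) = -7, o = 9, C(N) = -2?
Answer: -38288/55 ≈ -696.15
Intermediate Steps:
V = -23/8 (V = -2 + (⅛)*(-7) = -2 - 7/8 = -23/8 ≈ -2.8750)
J(D, p) = -2*p
x(K, M) = -23/8 + K (x(K, M) = K - 23/8 = -23/8 + K)
b = -8/55 (b = 1/((-23/8 - 8) - 2*(-2)) = 1/(-87/8 + 4) = 1/(-55/8) = -8/55 ≈ -0.14545)
b + v(-8)*87 = -8/55 - 8*87 = -8/55 - 696 = -38288/55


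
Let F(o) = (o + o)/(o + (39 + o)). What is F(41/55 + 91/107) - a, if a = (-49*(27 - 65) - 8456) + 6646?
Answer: -12892764/248299 ≈ -51.924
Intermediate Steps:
F(o) = 2*o/(39 + 2*o) (F(o) = (2*o)/(39 + 2*o) = 2*o/(39 + 2*o))
a = 52 (a = (-49*(-38) - 8456) + 6646 = (1862 - 8456) + 6646 = -6594 + 6646 = 52)
F(41/55 + 91/107) - a = 2*(41/55 + 91/107)/(39 + 2*(41/55 + 91/107)) - 1*52 = 2*(41*(1/55) + 91*(1/107))/(39 + 2*(41*(1/55) + 91*(1/107))) - 52 = 2*(41/55 + 91/107)/(39 + 2*(41/55 + 91/107)) - 52 = 2*(9392/5885)/(39 + 2*(9392/5885)) - 52 = 2*(9392/5885)/(39 + 18784/5885) - 52 = 2*(9392/5885)/(248299/5885) - 52 = 2*(9392/5885)*(5885/248299) - 52 = 18784/248299 - 52 = -12892764/248299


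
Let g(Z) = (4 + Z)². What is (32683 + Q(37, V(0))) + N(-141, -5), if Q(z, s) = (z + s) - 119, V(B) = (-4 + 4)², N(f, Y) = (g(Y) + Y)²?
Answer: 32617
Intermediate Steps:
N(f, Y) = (Y + (4 + Y)²)² (N(f, Y) = ((4 + Y)² + Y)² = (Y + (4 + Y)²)²)
V(B) = 0 (V(B) = 0² = 0)
Q(z, s) = -119 + s + z (Q(z, s) = (s + z) - 119 = -119 + s + z)
(32683 + Q(37, V(0))) + N(-141, -5) = (32683 + (-119 + 0 + 37)) + (-5 + (4 - 5)²)² = (32683 - 82) + (-5 + (-1)²)² = 32601 + (-5 + 1)² = 32601 + (-4)² = 32601 + 16 = 32617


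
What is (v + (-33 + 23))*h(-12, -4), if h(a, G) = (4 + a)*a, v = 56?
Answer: 4416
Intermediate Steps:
h(a, G) = a*(4 + a)
(v + (-33 + 23))*h(-12, -4) = (56 + (-33 + 23))*(-12*(4 - 12)) = (56 - 10)*(-12*(-8)) = 46*96 = 4416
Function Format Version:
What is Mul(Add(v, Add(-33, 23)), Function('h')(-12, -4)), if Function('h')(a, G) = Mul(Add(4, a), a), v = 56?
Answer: 4416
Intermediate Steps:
Function('h')(a, G) = Mul(a, Add(4, a))
Mul(Add(v, Add(-33, 23)), Function('h')(-12, -4)) = Mul(Add(56, Add(-33, 23)), Mul(-12, Add(4, -12))) = Mul(Add(56, -10), Mul(-12, -8)) = Mul(46, 96) = 4416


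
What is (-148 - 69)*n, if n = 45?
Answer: -9765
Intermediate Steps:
(-148 - 69)*n = (-148 - 69)*45 = -217*45 = -9765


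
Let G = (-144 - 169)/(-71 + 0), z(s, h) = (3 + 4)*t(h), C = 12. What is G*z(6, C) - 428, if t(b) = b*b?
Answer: 285116/71 ≈ 4015.7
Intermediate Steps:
t(b) = b**2
z(s, h) = 7*h**2 (z(s, h) = (3 + 4)*h**2 = 7*h**2)
G = 313/71 (G = -313/(-71) = -313*(-1/71) = 313/71 ≈ 4.4084)
G*z(6, C) - 428 = 313*(7*12**2)/71 - 428 = 313*(7*144)/71 - 428 = (313/71)*1008 - 428 = 315504/71 - 428 = 285116/71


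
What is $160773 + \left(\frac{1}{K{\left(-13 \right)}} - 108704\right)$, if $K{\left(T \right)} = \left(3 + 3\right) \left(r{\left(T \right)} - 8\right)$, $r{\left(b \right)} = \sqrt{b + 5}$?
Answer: $\frac{2811725}{54} - \frac{i \sqrt{2}}{216} \approx 52069.0 - 0.0065473 i$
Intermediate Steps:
$r{\left(b \right)} = \sqrt{5 + b}$
$K{\left(T \right)} = -48 + 6 \sqrt{5 + T}$ ($K{\left(T \right)} = \left(3 + 3\right) \left(\sqrt{5 + T} - 8\right) = 6 \left(-8 + \sqrt{5 + T}\right) = -48 + 6 \sqrt{5 + T}$)
$160773 + \left(\frac{1}{K{\left(-13 \right)}} - 108704\right) = 160773 + \left(\frac{1}{-48 + 6 \sqrt{5 - 13}} - 108704\right) = 160773 - \left(108704 - \frac{1}{-48 + 6 \sqrt{-8}}\right) = 160773 - \left(108704 - \frac{1}{-48 + 6 \cdot 2 i \sqrt{2}}\right) = 160773 - \left(108704 - \frac{1}{-48 + 12 i \sqrt{2}}\right) = 52069 + \frac{1}{-48 + 12 i \sqrt{2}}$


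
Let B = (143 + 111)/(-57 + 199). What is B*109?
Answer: 13843/71 ≈ 194.97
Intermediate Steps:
B = 127/71 (B = 254/142 = 254*(1/142) = 127/71 ≈ 1.7887)
B*109 = (127/71)*109 = 13843/71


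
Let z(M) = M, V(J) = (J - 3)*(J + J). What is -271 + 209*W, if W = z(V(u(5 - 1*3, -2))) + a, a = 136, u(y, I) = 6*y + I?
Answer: 57413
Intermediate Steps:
u(y, I) = I + 6*y
V(J) = 2*J*(-3 + J) (V(J) = (-3 + J)*(2*J) = 2*J*(-3 + J))
W = 276 (W = 2*(-2 + 6*(5 - 1*3))*(-3 + (-2 + 6*(5 - 1*3))) + 136 = 2*(-2 + 6*(5 - 3))*(-3 + (-2 + 6*(5 - 3))) + 136 = 2*(-2 + 6*2)*(-3 + (-2 + 6*2)) + 136 = 2*(-2 + 12)*(-3 + (-2 + 12)) + 136 = 2*10*(-3 + 10) + 136 = 2*10*7 + 136 = 140 + 136 = 276)
-271 + 209*W = -271 + 209*276 = -271 + 57684 = 57413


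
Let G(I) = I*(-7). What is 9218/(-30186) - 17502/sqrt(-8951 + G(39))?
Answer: -4609/15093 + 8751*I*sqrt(2306)/2306 ≈ -0.30537 + 182.23*I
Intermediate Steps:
G(I) = -7*I
9218/(-30186) - 17502/sqrt(-8951 + G(39)) = 9218/(-30186) - 17502/sqrt(-8951 - 7*39) = 9218*(-1/30186) - 17502/sqrt(-8951 - 273) = -4609/15093 - 17502*(-I*sqrt(2306)/4612) = -4609/15093 - (-8751)*I*sqrt(2306)/2306 = -4609/15093 + 8751*I*sqrt(2306)/2306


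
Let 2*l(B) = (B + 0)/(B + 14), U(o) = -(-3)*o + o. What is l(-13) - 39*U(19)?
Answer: -5941/2 ≈ -2970.5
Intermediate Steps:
U(o) = 4*o (U(o) = 3*o + o = 4*o)
l(B) = B/(2*(14 + B)) (l(B) = ((B + 0)/(B + 14))/2 = (B/(14 + B))/2 = B/(2*(14 + B)))
l(-13) - 39*U(19) = (½)*(-13)/(14 - 13) - 156*19 = (½)*(-13)/1 - 39*76 = (½)*(-13)*1 - 2964 = -13/2 - 2964 = -5941/2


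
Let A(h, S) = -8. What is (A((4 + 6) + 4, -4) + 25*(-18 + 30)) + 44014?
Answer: 44306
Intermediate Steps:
(A((4 + 6) + 4, -4) + 25*(-18 + 30)) + 44014 = (-8 + 25*(-18 + 30)) + 44014 = (-8 + 25*12) + 44014 = (-8 + 300) + 44014 = 292 + 44014 = 44306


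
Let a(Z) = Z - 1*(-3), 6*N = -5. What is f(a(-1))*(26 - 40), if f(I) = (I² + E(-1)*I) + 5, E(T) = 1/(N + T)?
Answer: -1218/11 ≈ -110.73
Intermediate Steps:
N = -⅚ (N = (⅙)*(-5) = -⅚ ≈ -0.83333)
E(T) = 1/(-⅚ + T)
a(Z) = 3 + Z (a(Z) = Z + 3 = 3 + Z)
f(I) = 5 + I² - 6*I/11 (f(I) = (I² + (6/(-5 + 6*(-1)))*I) + 5 = (I² + (6/(-5 - 6))*I) + 5 = (I² + (6/(-11))*I) + 5 = (I² + (6*(-1/11))*I) + 5 = (I² - 6*I/11) + 5 = 5 + I² - 6*I/11)
f(a(-1))*(26 - 40) = (5 + (3 - 1)² - 6*(3 - 1)/11)*(26 - 40) = (5 + 2² - 6/11*2)*(-14) = (5 + 4 - 12/11)*(-14) = (87/11)*(-14) = -1218/11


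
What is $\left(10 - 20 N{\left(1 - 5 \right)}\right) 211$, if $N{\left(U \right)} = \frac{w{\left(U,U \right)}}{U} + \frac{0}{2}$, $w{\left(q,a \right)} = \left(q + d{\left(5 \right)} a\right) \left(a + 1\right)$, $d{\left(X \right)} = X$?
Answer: $78070$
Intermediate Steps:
$w{\left(q,a \right)} = \left(1 + a\right) \left(q + 5 a\right)$ ($w{\left(q,a \right)} = \left(q + 5 a\right) \left(a + 1\right) = \left(q + 5 a\right) \left(1 + a\right) = \left(1 + a\right) \left(q + 5 a\right)$)
$N{\left(U \right)} = \frac{6 U + 6 U^{2}}{U}$ ($N{\left(U \right)} = \frac{U + 5 U + 5 U^{2} + U U}{U} + \frac{0}{2} = \frac{U + 5 U + 5 U^{2} + U^{2}}{U} + 0 \cdot \frac{1}{2} = \frac{6 U + 6 U^{2}}{U} + 0 = \frac{6 U + 6 U^{2}}{U}$)
$\left(10 - 20 N{\left(1 - 5 \right)}\right) 211 = \left(10 - 20 \left(6 + 6 \left(1 - 5\right)\right)\right) 211 = \left(10 - 20 \left(6 + 6 \left(-4\right)\right)\right) 211 = \left(10 - 20 \left(6 - 24\right)\right) 211 = \left(10 - -360\right) 211 = \left(10 + 360\right) 211 = 370 \cdot 211 = 78070$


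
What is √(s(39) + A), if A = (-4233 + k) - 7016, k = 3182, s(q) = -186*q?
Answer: I*√15321 ≈ 123.78*I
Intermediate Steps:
A = -8067 (A = (-4233 + 3182) - 7016 = -1051 - 7016 = -8067)
√(s(39) + A) = √(-186*39 - 8067) = √(-7254 - 8067) = √(-15321) = I*√15321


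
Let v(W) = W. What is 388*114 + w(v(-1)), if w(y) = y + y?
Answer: 44230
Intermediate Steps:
w(y) = 2*y
388*114 + w(v(-1)) = 388*114 + 2*(-1) = 44232 - 2 = 44230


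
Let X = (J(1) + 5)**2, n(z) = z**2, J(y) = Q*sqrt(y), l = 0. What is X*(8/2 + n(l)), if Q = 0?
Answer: 100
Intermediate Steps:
J(y) = 0 (J(y) = 0*sqrt(y) = 0)
X = 25 (X = (0 + 5)**2 = 5**2 = 25)
X*(8/2 + n(l)) = 25*(8/2 + 0**2) = 25*(8*(1/2) + 0) = 25*(4 + 0) = 25*4 = 100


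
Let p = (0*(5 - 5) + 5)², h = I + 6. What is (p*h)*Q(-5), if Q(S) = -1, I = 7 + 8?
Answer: -525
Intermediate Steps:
I = 15
h = 21 (h = 15 + 6 = 21)
p = 25 (p = (0*0 + 5)² = (0 + 5)² = 5² = 25)
(p*h)*Q(-5) = (25*21)*(-1) = 525*(-1) = -525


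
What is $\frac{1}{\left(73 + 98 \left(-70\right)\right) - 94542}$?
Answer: $- \frac{1}{101329} \approx -9.8688 \cdot 10^{-6}$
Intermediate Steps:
$\frac{1}{\left(73 + 98 \left(-70\right)\right) - 94542} = \frac{1}{\left(73 - 6860\right) - 94542} = \frac{1}{-6787 - 94542} = \frac{1}{-101329} = - \frac{1}{101329}$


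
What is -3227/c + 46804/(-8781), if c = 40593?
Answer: -91821479/16973673 ≈ -5.4096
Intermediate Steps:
-3227/c + 46804/(-8781) = -3227/40593 + 46804/(-8781) = -3227*1/40593 + 46804*(-1/8781) = -461/5799 - 46804/8781 = -91821479/16973673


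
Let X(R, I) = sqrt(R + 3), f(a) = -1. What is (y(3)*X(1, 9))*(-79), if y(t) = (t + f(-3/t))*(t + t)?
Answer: -1896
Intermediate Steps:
X(R, I) = sqrt(3 + R)
y(t) = 2*t*(-1 + t) (y(t) = (t - 1)*(t + t) = (-1 + t)*(2*t) = 2*t*(-1 + t))
(y(3)*X(1, 9))*(-79) = ((2*3*(-1 + 3))*sqrt(3 + 1))*(-79) = ((2*3*2)*sqrt(4))*(-79) = (12*2)*(-79) = 24*(-79) = -1896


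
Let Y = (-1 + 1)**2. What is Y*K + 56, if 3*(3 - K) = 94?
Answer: 56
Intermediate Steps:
K = -85/3 (K = 3 - 1/3*94 = 3 - 94/3 = -85/3 ≈ -28.333)
Y = 0 (Y = 0**2 = 0)
Y*K + 56 = 0*(-85/3) + 56 = 0 + 56 = 56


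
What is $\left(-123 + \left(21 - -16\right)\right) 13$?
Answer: $-1118$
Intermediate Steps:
$\left(-123 + \left(21 - -16\right)\right) 13 = \left(-123 + \left(21 + 16\right)\right) 13 = \left(-123 + 37\right) 13 = \left(-86\right) 13 = -1118$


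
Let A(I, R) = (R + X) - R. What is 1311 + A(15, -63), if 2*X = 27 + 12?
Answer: 2661/2 ≈ 1330.5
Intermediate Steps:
X = 39/2 (X = (27 + 12)/2 = (½)*39 = 39/2 ≈ 19.500)
A(I, R) = 39/2 (A(I, R) = (R + 39/2) - R = (39/2 + R) - R = 39/2)
1311 + A(15, -63) = 1311 + 39/2 = 2661/2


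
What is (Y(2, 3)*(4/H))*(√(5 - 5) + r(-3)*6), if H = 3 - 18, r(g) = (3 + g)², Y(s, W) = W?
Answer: 0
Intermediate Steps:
H = -15
(Y(2, 3)*(4/H))*(√(5 - 5) + r(-3)*6) = (3*(4/(-15)))*(√(5 - 5) + (3 - 3)²*6) = (3*(4*(-1/15)))*(√0 + 0²*6) = (3*(-4/15))*(0 + 0*6) = -4*(0 + 0)/5 = -⅘*0 = 0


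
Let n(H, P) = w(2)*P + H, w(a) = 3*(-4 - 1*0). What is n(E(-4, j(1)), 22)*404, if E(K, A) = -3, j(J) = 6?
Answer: -107868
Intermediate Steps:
w(a) = -12 (w(a) = 3*(-4 + 0) = 3*(-4) = -12)
n(H, P) = H - 12*P (n(H, P) = -12*P + H = H - 12*P)
n(E(-4, j(1)), 22)*404 = (-3 - 12*22)*404 = (-3 - 264)*404 = -267*404 = -107868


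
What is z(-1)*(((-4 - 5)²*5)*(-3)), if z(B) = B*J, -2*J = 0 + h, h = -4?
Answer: 2430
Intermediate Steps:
J = 2 (J = -(0 - 4)/2 = -½*(-4) = 2)
z(B) = 2*B (z(B) = B*2 = 2*B)
z(-1)*(((-4 - 5)²*5)*(-3)) = (2*(-1))*(((-4 - 5)²*5)*(-3)) = -2*(-9)²*5*(-3) = -2*81*5*(-3) = -810*(-3) = -2*(-1215) = 2430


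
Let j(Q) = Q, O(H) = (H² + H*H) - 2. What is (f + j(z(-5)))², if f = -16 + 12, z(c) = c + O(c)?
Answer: 1521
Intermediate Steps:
O(H) = -2 + 2*H² (O(H) = (H² + H²) - 2 = 2*H² - 2 = -2 + 2*H²)
z(c) = -2 + c + 2*c² (z(c) = c + (-2 + 2*c²) = -2 + c + 2*c²)
f = -4
(f + j(z(-5)))² = (-4 + (-2 - 5 + 2*(-5)²))² = (-4 + (-2 - 5 + 2*25))² = (-4 + (-2 - 5 + 50))² = (-4 + 43)² = 39² = 1521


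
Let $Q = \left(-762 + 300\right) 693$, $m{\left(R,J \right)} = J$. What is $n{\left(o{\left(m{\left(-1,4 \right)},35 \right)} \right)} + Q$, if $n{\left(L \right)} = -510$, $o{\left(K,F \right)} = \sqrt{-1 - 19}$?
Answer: $-320676$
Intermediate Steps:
$o{\left(K,F \right)} = 2 i \sqrt{5}$ ($o{\left(K,F \right)} = \sqrt{-20} = 2 i \sqrt{5}$)
$Q = -320166$ ($Q = \left(-462\right) 693 = -320166$)
$n{\left(o{\left(m{\left(-1,4 \right)},35 \right)} \right)} + Q = -510 - 320166 = -320676$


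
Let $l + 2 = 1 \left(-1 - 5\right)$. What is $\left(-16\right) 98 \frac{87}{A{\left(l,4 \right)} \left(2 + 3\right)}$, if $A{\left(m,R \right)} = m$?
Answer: $\frac{17052}{5} \approx 3410.4$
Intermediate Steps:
$l = -8$ ($l = -2 + 1 \left(-1 - 5\right) = -2 + 1 \left(-6\right) = -2 - 6 = -8$)
$\left(-16\right) 98 \frac{87}{A{\left(l,4 \right)} \left(2 + 3\right)} = \left(-16\right) 98 \frac{87}{\left(-8\right) \left(2 + 3\right)} = - 1568 \frac{87}{\left(-8\right) 5} = - 1568 \frac{87}{-40} = - 1568 \cdot 87 \left(- \frac{1}{40}\right) = \left(-1568\right) \left(- \frac{87}{40}\right) = \frac{17052}{5}$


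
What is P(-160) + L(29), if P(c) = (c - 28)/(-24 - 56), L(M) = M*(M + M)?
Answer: 33687/20 ≈ 1684.3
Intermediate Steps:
L(M) = 2*M² (L(M) = M*(2*M) = 2*M²)
P(c) = 7/20 - c/80 (P(c) = (-28 + c)/(-80) = (-28 + c)*(-1/80) = 7/20 - c/80)
P(-160) + L(29) = (7/20 - 1/80*(-160)) + 2*29² = (7/20 + 2) + 2*841 = 47/20 + 1682 = 33687/20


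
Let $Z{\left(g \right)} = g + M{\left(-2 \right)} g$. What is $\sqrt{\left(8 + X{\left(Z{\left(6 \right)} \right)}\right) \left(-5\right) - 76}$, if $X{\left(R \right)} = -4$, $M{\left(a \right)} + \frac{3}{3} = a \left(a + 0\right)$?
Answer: $4 i \sqrt{6} \approx 9.798 i$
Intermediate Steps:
$M{\left(a \right)} = -1 + a^{2}$ ($M{\left(a \right)} = -1 + a \left(a + 0\right) = -1 + a a = -1 + a^{2}$)
$Z{\left(g \right)} = 4 g$ ($Z{\left(g \right)} = g + \left(-1 + \left(-2\right)^{2}\right) g = g + \left(-1 + 4\right) g = g + 3 g = 4 g$)
$\sqrt{\left(8 + X{\left(Z{\left(6 \right)} \right)}\right) \left(-5\right) - 76} = \sqrt{\left(8 - 4\right) \left(-5\right) - 76} = \sqrt{4 \left(-5\right) - 76} = \sqrt{-20 - 76} = \sqrt{-96} = 4 i \sqrt{6}$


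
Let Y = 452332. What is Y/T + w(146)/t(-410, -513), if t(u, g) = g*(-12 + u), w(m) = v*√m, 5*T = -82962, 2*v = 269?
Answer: -1130830/41481 + 269*√146/432972 ≈ -27.254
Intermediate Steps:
v = 269/2 (v = (½)*269 = 269/2 ≈ 134.50)
T = -82962/5 (T = (⅕)*(-82962) = -82962/5 ≈ -16592.)
w(m) = 269*√m/2
Y/T + w(146)/t(-410, -513) = 452332/(-82962/5) + (269*√146/2)/((-513*(-12 - 410))) = 452332*(-5/82962) + (269*√146/2)/((-513*(-422))) = -1130830/41481 + (269*√146/2)/216486 = -1130830/41481 + (269*√146/2)*(1/216486) = -1130830/41481 + 269*√146/432972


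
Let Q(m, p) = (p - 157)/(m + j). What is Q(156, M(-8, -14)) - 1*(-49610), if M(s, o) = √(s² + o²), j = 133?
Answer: 14337133/289 + 2*√65/289 ≈ 49610.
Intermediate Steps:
M(s, o) = √(o² + s²)
Q(m, p) = (-157 + p)/(133 + m) (Q(m, p) = (p - 157)/(m + 133) = (-157 + p)/(133 + m))
Q(156, M(-8, -14)) - 1*(-49610) = (-157 + √((-14)² + (-8)²))/(133 + 156) - 1*(-49610) = (-157 + √(196 + 64))/289 + 49610 = (-157 + √260)/289 + 49610 = (-157 + 2*√65)/289 + 49610 = (-157/289 + 2*√65/289) + 49610 = 14337133/289 + 2*√65/289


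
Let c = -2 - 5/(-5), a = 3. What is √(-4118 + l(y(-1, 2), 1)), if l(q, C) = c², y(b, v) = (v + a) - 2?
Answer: I*√4117 ≈ 64.164*I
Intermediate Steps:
y(b, v) = 1 + v (y(b, v) = (v + 3) - 2 = (3 + v) - 2 = 1 + v)
c = -1 (c = -2 - 5*(-1)/5 = -2 - 1*(-1) = -2 + 1 = -1)
l(q, C) = 1 (l(q, C) = (-1)² = 1)
√(-4118 + l(y(-1, 2), 1)) = √(-4118 + 1) = √(-4117) = I*√4117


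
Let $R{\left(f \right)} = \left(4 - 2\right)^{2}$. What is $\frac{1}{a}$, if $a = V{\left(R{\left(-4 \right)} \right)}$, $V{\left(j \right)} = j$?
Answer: $\frac{1}{4} \approx 0.25$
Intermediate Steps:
$R{\left(f \right)} = 4$ ($R{\left(f \right)} = 2^{2} = 4$)
$a = 4$
$\frac{1}{a} = \frac{1}{4}$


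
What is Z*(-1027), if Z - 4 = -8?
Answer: 4108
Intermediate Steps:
Z = -4 (Z = 4 - 8 = -4)
Z*(-1027) = -4*(-1027) = 4108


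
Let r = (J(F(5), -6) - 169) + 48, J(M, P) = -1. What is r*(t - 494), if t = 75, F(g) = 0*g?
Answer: 51118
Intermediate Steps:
F(g) = 0
r = -122 (r = (-1 - 169) + 48 = -170 + 48 = -122)
r*(t - 494) = -122*(75 - 494) = -122*(-419) = 51118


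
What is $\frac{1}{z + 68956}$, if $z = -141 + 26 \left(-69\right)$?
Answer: $\frac{1}{67021} \approx 1.4921 \cdot 10^{-5}$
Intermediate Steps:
$z = -1935$ ($z = -141 - 1794 = -1935$)
$\frac{1}{z + 68956} = \frac{1}{-1935 + 68956} = \frac{1}{67021}$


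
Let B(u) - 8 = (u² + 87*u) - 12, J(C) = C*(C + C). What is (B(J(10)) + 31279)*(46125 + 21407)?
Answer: 5988400100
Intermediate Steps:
J(C) = 2*C² (J(C) = C*(2*C) = 2*C²)
B(u) = -4 + u² + 87*u (B(u) = 8 + ((u² + 87*u) - 12) = 8 + (-12 + u² + 87*u) = -4 + u² + 87*u)
(B(J(10)) + 31279)*(46125 + 21407) = ((-4 + (2*10²)² + 87*(2*10²)) + 31279)*(46125 + 21407) = ((-4 + (2*100)² + 87*(2*100)) + 31279)*67532 = ((-4 + 200² + 87*200) + 31279)*67532 = ((-4 + 40000 + 17400) + 31279)*67532 = (57396 + 31279)*67532 = 88675*67532 = 5988400100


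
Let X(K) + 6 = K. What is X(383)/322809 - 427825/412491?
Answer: -15327805702/14795089691 ≈ -1.0360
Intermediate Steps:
X(K) = -6 + K
X(383)/322809 - 427825/412491 = (-6 + 383)/322809 - 427825/412491 = 377*(1/322809) - 427825*1/412491 = 377/322809 - 427825/412491 = -15327805702/14795089691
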